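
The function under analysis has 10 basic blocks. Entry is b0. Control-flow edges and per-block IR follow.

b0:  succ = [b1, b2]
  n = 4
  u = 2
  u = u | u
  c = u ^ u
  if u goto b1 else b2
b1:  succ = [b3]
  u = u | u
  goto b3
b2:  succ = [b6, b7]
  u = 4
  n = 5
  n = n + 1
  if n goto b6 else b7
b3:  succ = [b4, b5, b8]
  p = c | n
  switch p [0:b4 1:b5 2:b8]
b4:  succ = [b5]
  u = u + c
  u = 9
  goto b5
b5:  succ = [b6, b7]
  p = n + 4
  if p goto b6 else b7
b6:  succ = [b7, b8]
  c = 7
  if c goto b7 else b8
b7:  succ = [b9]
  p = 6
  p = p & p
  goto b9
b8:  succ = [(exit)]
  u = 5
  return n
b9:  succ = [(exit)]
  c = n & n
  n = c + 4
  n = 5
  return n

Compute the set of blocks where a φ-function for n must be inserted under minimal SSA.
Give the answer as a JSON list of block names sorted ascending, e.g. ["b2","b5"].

Answer: ["b6", "b7", "b8"]

Working:
idom tree: b1←b0 b2←b0 b3←b1 b4←b3 b5←b3 b6←b0 b7←b0 b8←b0 b9←b7
Dom at joins:
  b5: preds {b3,b4}: {b0,b1,b3} ∩ {b0,b1,b3,b4} = {b0,b1,b3}; idom=b3
  b6: preds {b2,b5}: {b0,b2} ∩ {b0,b1,b3,b5} = {b0}; idom=b0
  b7: preds {b2,b5,b6}: {b0,b2} ∩ {b0,b1,b3,b5} ∩ {b0,b6} = {b0}; idom=b0
  b8: preds {b3,b6}: {b0,b1,b3} ∩ {b0,b6} = {b0}; idom=b0

DF derivation:
  join b5 pred b3: · stop@b3
  join b5 pred b4: b4 stop@b3
  join b6 pred b2: b2 stop@b0
  join b6 pred b5: b5→b3→b1 stop@b0
  join b7 pred b2: b2 stop@b0
  join b7 pred b5: b5→b3→b1 stop@b0
  join b7 pred b6: b6 stop@b0
  join b8 pred b3: b3→b1 stop@b0
  join b8 pred b6: b6 stop@b0
  DF(b0)=∅
  DF(b1)={b6,b7,b8}
  DF(b2)={b6,b7}
  DF(b3)={b6,b7,b8}
  DF(b4)={b5}
  DF(b5)={b6,b7}
  DF(b6)={b7,b8}
  DF(b7)=∅
  DF(b8)=∅
  DF(b9)=∅

φ for n: defs {b0,b2,b9}
  DF⁺ = {b6,b7,b8}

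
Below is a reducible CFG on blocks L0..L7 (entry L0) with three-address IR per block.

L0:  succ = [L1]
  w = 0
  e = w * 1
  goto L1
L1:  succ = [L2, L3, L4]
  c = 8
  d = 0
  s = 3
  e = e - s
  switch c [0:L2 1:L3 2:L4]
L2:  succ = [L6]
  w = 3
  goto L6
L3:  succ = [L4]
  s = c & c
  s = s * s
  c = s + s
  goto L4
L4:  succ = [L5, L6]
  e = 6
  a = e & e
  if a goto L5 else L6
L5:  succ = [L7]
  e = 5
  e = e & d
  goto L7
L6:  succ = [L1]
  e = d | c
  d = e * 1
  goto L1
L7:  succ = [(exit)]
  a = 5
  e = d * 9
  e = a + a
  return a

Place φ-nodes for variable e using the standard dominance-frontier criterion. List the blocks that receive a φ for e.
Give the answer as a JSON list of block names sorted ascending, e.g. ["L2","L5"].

idom tree: L1←L0 L2←L1 L3←L1 L4←L1 L5←L4 L6←L1 L7←L5
Join-block Dom:
  L1: preds {L0,L6}: {L0} ∩ {L0,L1,L6} = {L0}; idom=L0
  L4: preds {L1,L3}: {L0,L1} ∩ {L0,L1,L3} = {L0,L1}; idom=L1
  L6: preds {L2,L4}: {L0,L1,L2} ∩ {L0,L1,L4} = {L0,L1}; idom=L1

Frontier:
  join L1 pred L0: · stop@L0
  join L1 pred L6: L6→L1 stop@L0
  join L4 pred L1: · stop@L1
  join L4 pred L3: L3 stop@L1
  join L6 pred L2: L2 stop@L1
  join L6 pred L4: L4 stop@L1
  L0: DF=∅
  L1: DF={L1}
  L2: DF={L6}
  L3: DF={L4}
  L4: DF={L6}
  L5: DF=∅
  L6: DF={L1}
  L7: DF=∅

φ for e: defs {L0,L1,L4,L5,L6,L7}
  DF⁺ = {L1,L6}

Answer: ["L1", "L6"]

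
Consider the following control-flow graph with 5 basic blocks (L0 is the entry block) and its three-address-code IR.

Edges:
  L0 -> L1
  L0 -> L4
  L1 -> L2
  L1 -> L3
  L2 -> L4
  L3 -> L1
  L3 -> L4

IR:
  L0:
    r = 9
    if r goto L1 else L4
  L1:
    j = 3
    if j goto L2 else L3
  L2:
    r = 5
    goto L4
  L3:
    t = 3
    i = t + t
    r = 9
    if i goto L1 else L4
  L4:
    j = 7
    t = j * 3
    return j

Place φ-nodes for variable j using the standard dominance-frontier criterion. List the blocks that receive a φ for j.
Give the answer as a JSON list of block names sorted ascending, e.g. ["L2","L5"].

Answer: ["L1", "L4"]

Analysis:
idom tree: L1←L0 L2←L1 L3←L1 L4←L0
Dom∩ at merges:
  L1: preds {L0,L3}: {L0} ∩ {L0,L1,L3} = {L0}; idom=L0
  L4: preds {L0,L2,L3}: {L0} ∩ {L0,L1,L2} ∩ {L0,L1,L3} = {L0}; idom=L0

Frontier:
  join L1 pred L0: · stop@L0
  join L1 pred L3: L3→L1 stop@L0
  join L4 pred L0: · stop@L0
  join L4 pred L2: L2→L1 stop@L0
  join L4 pred L3: L3→L1 stop@L0
  L0: DF=∅
  L1: DF={L1,L4}
  L2: DF={L4}
  L3: DF={L1,L4}
  L4: DF=∅

φ for j: defs {L1,L4}
  DF⁺ = {L1,L4}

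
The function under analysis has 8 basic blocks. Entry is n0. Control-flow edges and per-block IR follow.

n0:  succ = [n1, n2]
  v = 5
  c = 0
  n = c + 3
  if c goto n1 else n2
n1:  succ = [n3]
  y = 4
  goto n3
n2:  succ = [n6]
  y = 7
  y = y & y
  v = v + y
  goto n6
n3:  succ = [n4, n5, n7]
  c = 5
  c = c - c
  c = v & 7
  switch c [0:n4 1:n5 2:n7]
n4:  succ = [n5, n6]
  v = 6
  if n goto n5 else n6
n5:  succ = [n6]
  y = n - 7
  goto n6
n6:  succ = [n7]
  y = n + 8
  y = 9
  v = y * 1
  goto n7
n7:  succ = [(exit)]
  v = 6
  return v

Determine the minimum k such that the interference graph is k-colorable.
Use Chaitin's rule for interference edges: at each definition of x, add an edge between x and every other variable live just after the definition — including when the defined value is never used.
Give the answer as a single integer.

Answer: 3

Analysis:
def/use:
  n0: def={c,n,v} ue=∅
  n1: def={y} ue=∅
  n2: def={v,y} ue={v}
  n3: def={c} ue={v}
  n4: def={v} ue={n}
  n5: def={y} ue={n}
  n6: def={v,y} ue={n}
  n7: def={v} ue=∅

Live sets:
  n0 li=∅ lo={n,v}
  n1 li={n,v} lo={n,v}
  n2 li={n,v} lo={n}
  n3 li={n,v} lo={n}
  n4 li={n} lo={n}
  n5 li={n} lo={n}
  n6 li={n} lo=∅
  n7 li=∅ lo=∅

Interfere edges:
  c: {n,v}
  n: {c,v,y}
  v: {c,n,y}
  y: {n,v}

Registers:
  clique {c,n,v} ⇒ need ≥ 3
  3-colouring: R0={n}  R1={v}  R2={c,y}
  χ = 3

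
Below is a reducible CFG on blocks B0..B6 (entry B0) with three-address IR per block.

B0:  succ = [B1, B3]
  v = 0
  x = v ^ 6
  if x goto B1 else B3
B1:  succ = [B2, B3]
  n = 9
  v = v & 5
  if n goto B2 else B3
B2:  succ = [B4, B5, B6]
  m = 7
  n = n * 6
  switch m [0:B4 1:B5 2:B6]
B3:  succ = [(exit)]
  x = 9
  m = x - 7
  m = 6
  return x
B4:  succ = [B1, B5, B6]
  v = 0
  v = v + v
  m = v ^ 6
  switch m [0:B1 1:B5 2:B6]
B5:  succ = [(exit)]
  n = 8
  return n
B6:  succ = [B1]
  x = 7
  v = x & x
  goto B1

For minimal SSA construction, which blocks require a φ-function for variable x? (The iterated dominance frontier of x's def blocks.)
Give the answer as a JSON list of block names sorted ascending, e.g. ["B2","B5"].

Answer: ["B1", "B3"]

Working:
idom tree: B1←B0 B2←B1 B3←B0 B4←B2 B5←B2 B6←B2
Join-block Dom:
  B1: preds {B0,B4,B6}: {B0} ∩ {B0,B1,B2,B4} ∩ {B0,B1,B2,B6} = {B0}; idom=B0
  B3: preds {B0,B1}: {B0} ∩ {B0,B1} = {B0}; idom=B0
  B5: preds {B2,B4}: {B0,B1,B2} ∩ {B0,B1,B2,B4} = {B0,B1,B2}; idom=B2
  B6: preds {B2,B4}: {B0,B1,B2} ∩ {B0,B1,B2,B4} = {B0,B1,B2}; idom=B2

DF walk-up:
  join B1 pred B0: · stop@B0
  join B1 pred B4: B4→B2→B1 stop@B0
  join B1 pred B6: B6→B2→B1 stop@B0
  join B3 pred B0: · stop@B0
  join B3 pred B1: B1 stop@B0
  join B5 pred B2: · stop@B2
  join B5 pred B4: B4 stop@B2
  join B6 pred B2: · stop@B2
  join B6 pred B4: B4 stop@B2
  B0: DF=∅
  B1: DF={B1,B3}
  B2: DF={B1}
  B3: DF=∅
  B4: DF={B1,B5,B6}
  B5: DF=∅
  B6: DF={B1}

φ for x: defs {B0,B3,B6}
  DF⁺ = {B1,B3}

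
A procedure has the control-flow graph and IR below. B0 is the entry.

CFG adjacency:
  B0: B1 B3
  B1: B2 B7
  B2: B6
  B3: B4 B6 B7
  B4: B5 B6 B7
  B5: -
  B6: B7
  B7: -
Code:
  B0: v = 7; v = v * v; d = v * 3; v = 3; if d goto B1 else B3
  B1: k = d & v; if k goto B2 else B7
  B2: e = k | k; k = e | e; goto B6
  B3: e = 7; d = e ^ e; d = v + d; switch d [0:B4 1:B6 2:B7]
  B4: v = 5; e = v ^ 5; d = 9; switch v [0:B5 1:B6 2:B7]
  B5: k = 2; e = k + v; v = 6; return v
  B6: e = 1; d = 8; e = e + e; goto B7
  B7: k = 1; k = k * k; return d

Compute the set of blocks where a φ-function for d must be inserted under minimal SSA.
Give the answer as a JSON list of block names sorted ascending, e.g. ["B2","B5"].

idom tree: B1←B0 B2←B1 B3←B0 B4←B3 B5←B4 B6←B0 B7←B0
Join-block Dom:
  B6: preds {B2,B3,B4}: {B0,B1,B2} ∩ {B0,B3} ∩ {B0,B3,B4} = {B0}; idom=B0
  B7: preds {B1,B3,B4,B6}: {B0,B1} ∩ {B0,B3} ∩ {B0,B3,B4} ∩ {B0,B6} = {B0}; idom=B0

Frontier:
  join B6 pred B2: B2→B1 stop@B0
  join B6 pred B3: B3 stop@B0
  join B6 pred B4: B4→B3 stop@B0
  join B7 pred B1: B1 stop@B0
  join B7 pred B3: B3 stop@B0
  join B7 pred B4: B4→B3 stop@B0
  join B7 pred B6: B6 stop@B0
  B0: DF=∅
  B1: DF={B6,B7}
  B2: DF={B6}
  B3: DF={B6,B7}
  B4: DF={B6,B7}
  B5: DF=∅
  B6: DF={B7}
  B7: DF=∅

φ for d: defs {B0,B3,B4,B6}
  DF⁺ = {B6,B7}

Answer: ["B6", "B7"]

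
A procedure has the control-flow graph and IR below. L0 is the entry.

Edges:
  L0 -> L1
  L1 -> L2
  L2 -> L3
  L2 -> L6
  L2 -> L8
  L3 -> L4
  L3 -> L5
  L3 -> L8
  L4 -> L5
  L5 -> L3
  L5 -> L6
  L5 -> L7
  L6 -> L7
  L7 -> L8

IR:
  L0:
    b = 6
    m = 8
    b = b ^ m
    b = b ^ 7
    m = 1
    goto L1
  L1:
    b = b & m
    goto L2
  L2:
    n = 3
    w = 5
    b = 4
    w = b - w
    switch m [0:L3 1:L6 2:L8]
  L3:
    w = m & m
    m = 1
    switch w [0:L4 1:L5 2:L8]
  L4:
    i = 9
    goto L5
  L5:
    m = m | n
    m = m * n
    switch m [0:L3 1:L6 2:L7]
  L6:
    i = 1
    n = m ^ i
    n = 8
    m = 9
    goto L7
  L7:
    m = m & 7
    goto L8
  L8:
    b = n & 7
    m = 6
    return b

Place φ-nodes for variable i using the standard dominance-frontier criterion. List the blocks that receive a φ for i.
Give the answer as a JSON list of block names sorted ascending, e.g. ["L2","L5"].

Answer: ["L3", "L5", "L6", "L7", "L8"]

Working:
idom tree: L1←L0 L2←L1 L3←L2 L4←L3 L5←L3 L6←L2 L7←L2 L8←L2
Dom∩ at merges:
  L3: preds {L2,L5}: {L0,L1,L2} ∩ {L0,L1,L2,L3,L5} = {L0,L1,L2}; idom=L2
  L5: preds {L3,L4}: {L0,L1,L2,L3} ∩ {L0,L1,L2,L3,L4} = {L0,L1,L2,L3}; idom=L3
  L6: preds {L2,L5}: {L0,L1,L2} ∩ {L0,L1,L2,L3,L5} = {L0,L1,L2}; idom=L2
  L7: preds {L5,L6}: {L0,L1,L2,L3,L5} ∩ {L0,L1,L2,L6} = {L0,L1,L2}; idom=L2
  L8: preds {L2,L3,L7}: {L0,L1,L2} ∩ {L0,L1,L2,L3} ∩ {L0,L1,L2,L7} = {L0,L1,L2}; idom=L2

DF derivation:
  L3←L2: walk · to L2
  L3←L5: walk L5→L3 to L2
  L5←L3: walk · to L3
  L5←L4: walk L4 to L3
  L6←L2: walk · to L2
  L6←L5: walk L5→L3 to L2
  L7←L5: walk L5→L3 to L2
  L7←L6: walk L6 to L2
  L8←L2: walk · to L2
  L8←L3: walk L3 to L2
  L8←L7: walk L7 to L2
  L0 → ∅
  L1 → ∅
  L2 → ∅
  L3 → {L3,L6,L7,L8}
  L4 → {L5}
  L5 → {L3,L6,L7}
  L6 → {L7}
  L7 → {L8}
  L8 → ∅

φ for i: defs {L4,L6}
  DF⁺ = {L3,L5,L6,L7,L8}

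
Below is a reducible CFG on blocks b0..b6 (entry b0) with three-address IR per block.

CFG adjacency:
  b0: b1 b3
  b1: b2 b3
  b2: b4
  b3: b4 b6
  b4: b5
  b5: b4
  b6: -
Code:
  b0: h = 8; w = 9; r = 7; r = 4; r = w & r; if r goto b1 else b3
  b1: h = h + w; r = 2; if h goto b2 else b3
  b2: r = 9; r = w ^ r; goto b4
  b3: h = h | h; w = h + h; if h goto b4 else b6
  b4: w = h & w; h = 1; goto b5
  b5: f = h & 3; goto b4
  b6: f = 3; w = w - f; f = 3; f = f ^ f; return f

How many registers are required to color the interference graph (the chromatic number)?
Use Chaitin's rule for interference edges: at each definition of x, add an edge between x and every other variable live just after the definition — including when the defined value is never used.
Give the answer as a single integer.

Answer: 3

Derivation:
Block summaries:
  b0: def={h,r,w} ue=∅
  b1: def={h,r} ue={h,w}
  b2: def={r} ue={w}
  b3: def={h,w} ue={h}
  b4: def={h,w} ue={h,w}
  b5: def={f} ue={h}
  b6: def={f,w} ue={w}

Backward fixpoint:
  b0 li=∅ lo={h,w}
  b1 li={h,w} lo={h,w}
  b2 li={h,w} lo={h,w}
  b3 li={h} lo={h,w}
  b4 li={h,w} lo={h,w}
  b5 li={h,w} lo={h,w}
  b6 li={w} lo=∅

Interference:
  f↔{h,w}
  h↔{f,r,w}
  r↔{h,w}
  w↔{f,h,r}

Chromatic number:
  lower bound: {f,h,w} mutually conflict ⇒ χ ≥ 3
  assign f→c2 h→c0 r→c2 w→c1 — no edge inside a register ⇒ χ ≤ 3
  χ = 3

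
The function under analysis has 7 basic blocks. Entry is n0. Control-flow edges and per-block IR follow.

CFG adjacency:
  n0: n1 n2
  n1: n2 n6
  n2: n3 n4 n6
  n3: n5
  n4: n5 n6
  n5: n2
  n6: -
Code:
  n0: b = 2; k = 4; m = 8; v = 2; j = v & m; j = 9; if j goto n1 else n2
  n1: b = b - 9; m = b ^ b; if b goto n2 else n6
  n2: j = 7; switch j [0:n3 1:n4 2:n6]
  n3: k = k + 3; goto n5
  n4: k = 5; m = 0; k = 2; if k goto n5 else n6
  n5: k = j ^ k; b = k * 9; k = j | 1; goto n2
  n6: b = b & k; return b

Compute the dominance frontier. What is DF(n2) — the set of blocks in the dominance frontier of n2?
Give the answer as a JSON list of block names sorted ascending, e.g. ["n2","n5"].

idom tree: n1←n0 n2←n0 n3←n2 n4←n2 n5←n2 n6←n0
Dom∩ at merges:
  n2: preds {n0,n1,n5}: {n0} ∩ {n0,n1} ∩ {n0,n2,n5} = {n0}; idom=n0
  n5: preds {n3,n4}: {n0,n2,n3} ∩ {n0,n2,n4} = {n0,n2}; idom=n2
  n6: preds {n1,n2,n4}: {n0,n1} ∩ {n0,n2} ∩ {n0,n2,n4} = {n0}; idom=n0

Frontier:
  n2←n0: walk · to n0
  n2←n1: walk n1 to n0
  n2←n5: walk n5→n2 to n0
  n5←n3: walk n3 to n2
  n5←n4: walk n4 to n2
  n6←n1: walk n1 to n0
  n6←n2: walk n2 to n0
  n6←n4: walk n4→n2 to n0
  n0 → ∅
  n1 → {n2,n6}
  n2 → {n2,n6}
  n3 → {n5}
  n4 → {n5,n6}
  n5 → {n2}
  n6 → ∅

DF(n2) = ["n2", "n6"]

Answer: ["n2", "n6"]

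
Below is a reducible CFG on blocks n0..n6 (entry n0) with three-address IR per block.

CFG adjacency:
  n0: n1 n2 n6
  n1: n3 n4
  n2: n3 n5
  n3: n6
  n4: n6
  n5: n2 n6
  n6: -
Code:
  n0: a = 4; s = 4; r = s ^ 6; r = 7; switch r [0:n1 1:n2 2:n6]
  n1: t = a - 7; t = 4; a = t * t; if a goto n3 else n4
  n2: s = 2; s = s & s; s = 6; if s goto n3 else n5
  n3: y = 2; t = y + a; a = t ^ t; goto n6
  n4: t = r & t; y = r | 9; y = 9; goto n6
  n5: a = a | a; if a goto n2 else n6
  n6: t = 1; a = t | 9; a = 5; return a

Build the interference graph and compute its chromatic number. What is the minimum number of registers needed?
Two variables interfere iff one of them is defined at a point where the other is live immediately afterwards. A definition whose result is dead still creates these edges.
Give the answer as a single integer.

Block summaries:
  n0: {a,r,s} / ∅
  n1: {a,t} / {a}
  n2: {s} / ∅
  n3: {a,t,y} / {a}
  n4: {t,y} / {r,t}
  n5: {a} / {a}
  n6: {a,t} / ∅

Liveness:
  n0: in=∅ out={a,r}
  n1: in={a,r} out={a,r,t}
  n2: in={a} out={a}
  n3: in={a} out=∅
  n4: in={r,t} out=∅
  n5: in={a} out={a}
  n6: in=∅ out=∅

Interference:
  a — {r,s,t,y}
  r — {a,t}
  s — {a}
  t — {a,r}
  y — {a}

Colouring:
  lower bound: {a,r,t} mutually conflict ⇒ χ ≥ 3
  assign a→c0 r→c1 s→c1 t→c2 y→c1 — no edge inside a register ⇒ χ ≤ 3
  χ = 3

Answer: 3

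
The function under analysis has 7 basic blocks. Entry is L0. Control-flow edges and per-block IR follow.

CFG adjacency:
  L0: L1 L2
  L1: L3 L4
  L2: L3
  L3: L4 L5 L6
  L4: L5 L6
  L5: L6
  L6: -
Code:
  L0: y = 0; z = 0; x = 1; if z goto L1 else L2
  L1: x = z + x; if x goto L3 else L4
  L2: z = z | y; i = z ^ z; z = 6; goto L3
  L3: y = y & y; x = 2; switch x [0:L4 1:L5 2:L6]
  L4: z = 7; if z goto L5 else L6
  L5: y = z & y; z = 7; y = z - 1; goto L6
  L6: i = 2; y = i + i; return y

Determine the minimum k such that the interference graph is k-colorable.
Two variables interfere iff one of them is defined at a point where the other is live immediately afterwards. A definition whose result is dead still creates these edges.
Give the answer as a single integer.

Block summaries:
  L0: {x,y,z} / ∅
  L1: {x} / {x,z}
  L2: {i,z} / {y,z}
  L3: {x,y} / {y}
  L4: {z} / ∅
  L5: {y,z} / {y,z}
  L6: {i,y} / ∅

Backward fixpoint:
  L0: in=∅ out={x,y,z}
  L1: in={x,y,z} out={y,z}
  L2: in={y,z} out={y,z}
  L3: in={y,z} out={y,z}
  L4: in={y} out={y,z}
  L5: in={y,z} out=∅
  L6: in=∅ out=∅

Conflict graph:
  i↔{y}
  x↔{y,z}
  y↔{i,x,z}
  z↔{x,y}

Colouring:
  {x,y,z} pairwise interfere (3-clique) ⇒ χ ≥ 3
  assign i→r1 x→r1 y→r0 z→r2 — no edge inside a register ⇒ χ ≤ 3
  χ = 3

Answer: 3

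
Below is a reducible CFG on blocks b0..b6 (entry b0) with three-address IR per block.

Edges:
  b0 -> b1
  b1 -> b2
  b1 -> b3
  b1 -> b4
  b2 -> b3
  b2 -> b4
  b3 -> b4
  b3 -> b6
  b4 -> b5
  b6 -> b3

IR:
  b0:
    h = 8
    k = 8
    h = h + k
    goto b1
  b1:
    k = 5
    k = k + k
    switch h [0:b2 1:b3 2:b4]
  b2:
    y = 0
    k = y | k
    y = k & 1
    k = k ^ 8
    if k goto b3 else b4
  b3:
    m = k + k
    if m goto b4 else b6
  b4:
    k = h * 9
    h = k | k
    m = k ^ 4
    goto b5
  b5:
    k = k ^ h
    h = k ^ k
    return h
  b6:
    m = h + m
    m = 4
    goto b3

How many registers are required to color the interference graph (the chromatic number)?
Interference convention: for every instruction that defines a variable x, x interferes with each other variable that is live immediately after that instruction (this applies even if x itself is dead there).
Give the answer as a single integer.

Answer: 3

Derivation:
Per-block:
  b0: {h,k} / ∅
  b1: {k} / {h}
  b2: {k,y} / {k}
  b3: {m} / {k}
  b4: {h,k,m} / {h}
  b5: {h,k} / {h,k}
  b6: {m} / {h,m}

Backward fixpoint:
  b0 li=∅ lo={h}
  b1 li={h} lo={h,k}
  b2 li={h,k} lo={h,k}
  b3 li={h,k} lo={h,k,m}
  b4 li={h} lo={h,k}
  b5 li={h,k} lo=∅
  b6 li={h,k,m} lo={h,k}

Interfere edges:
  h: {k,m,y}
  k: {h,m,y}
  m: {h,k}
  y: {h,k}

Colouring:
  lower bound: {h,k,m} mutually conflict ⇒ χ ≥ 3
  assign h→r0 k→r1 m→r2 y→r2 — no edge inside a register ⇒ χ ≤ 3
  χ = 3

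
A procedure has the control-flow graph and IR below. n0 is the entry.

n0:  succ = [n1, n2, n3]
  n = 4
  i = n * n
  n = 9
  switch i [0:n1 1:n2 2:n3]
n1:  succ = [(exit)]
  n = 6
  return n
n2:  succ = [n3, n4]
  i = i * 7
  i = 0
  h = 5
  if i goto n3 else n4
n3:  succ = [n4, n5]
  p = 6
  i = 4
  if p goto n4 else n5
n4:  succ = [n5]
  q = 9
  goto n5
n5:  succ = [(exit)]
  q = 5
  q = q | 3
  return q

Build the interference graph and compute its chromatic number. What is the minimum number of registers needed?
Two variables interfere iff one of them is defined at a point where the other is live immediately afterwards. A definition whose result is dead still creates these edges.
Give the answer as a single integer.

Answer: 2

Analysis:
Block summaries:
  n0 def {i,n} use ∅
  n1 def {n} use ∅
  n2 def {h,i} use {i}
  n3 def {i,p} use ∅
  n4 def {q} use ∅
  n5 def {q} use ∅

Liveness:
  live n0: ∅→{i}
  live n1: ∅→∅
  live n2: {i}→∅
  live n3: ∅→∅
  live n4: ∅→∅
  live n5: ∅→∅

Interference:
  h — {i}
  i — {h,n,p}
  n — {i}
  p — {i}
  q — ∅

Colouring:
  clique {h,i} ⇒ need ≥ 2
  2-colouring: c0={i,q}  c1={h,n,p}
  χ = 2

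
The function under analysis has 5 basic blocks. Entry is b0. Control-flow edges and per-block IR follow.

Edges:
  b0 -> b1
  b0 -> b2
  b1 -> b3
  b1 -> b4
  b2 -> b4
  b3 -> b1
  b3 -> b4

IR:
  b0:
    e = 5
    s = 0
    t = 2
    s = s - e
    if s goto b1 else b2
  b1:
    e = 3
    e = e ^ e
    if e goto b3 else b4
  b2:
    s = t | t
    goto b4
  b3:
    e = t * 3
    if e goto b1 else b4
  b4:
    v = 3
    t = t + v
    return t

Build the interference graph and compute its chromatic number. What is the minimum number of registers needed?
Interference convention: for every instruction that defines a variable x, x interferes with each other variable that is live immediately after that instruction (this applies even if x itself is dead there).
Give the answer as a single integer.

Answer: 3

Working:
Per-block:
  b0 def {e,s,t} use ∅
  b1 def {e} use ∅
  b2 def {s} use {t}
  b3 def {e} use {t}
  b4 def {t,v} use {t}

Liveness:
  live b0: ∅→{t}
  live b1: {t}→{t}
  live b2: {t}→{t}
  live b3: {t}→{t}
  live b4: {t}→∅

Interference:
  e: {s,t}
  s: {e,t}
  t: {e,s,v}
  v: {t}

Chromatic number:
  lower bound: {e,s,t} mutually conflict ⇒ χ ≥ 3
  3-colouring: c0={t}  c1={e,v}  c2={s}
  χ = 3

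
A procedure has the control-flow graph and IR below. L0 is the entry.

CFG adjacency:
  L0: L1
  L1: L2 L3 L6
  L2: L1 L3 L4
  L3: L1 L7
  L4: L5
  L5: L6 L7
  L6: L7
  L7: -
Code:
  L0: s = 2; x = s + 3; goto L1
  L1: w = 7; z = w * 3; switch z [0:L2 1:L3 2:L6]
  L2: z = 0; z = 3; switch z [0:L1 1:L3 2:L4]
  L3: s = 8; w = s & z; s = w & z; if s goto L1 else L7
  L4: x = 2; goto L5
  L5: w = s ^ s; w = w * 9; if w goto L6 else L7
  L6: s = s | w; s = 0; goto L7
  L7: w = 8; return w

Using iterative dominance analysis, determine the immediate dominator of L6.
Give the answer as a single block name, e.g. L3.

Answer: L1

Working:
idom tree: L1←L0 L2←L1 L3←L1 L4←L2 L5←L4 L6←L1 L7←L1
Dom at joins:
  L1: preds {L0,L2,L3}: {L0} ∩ {L0,L1,L2} ∩ {L0,L1,L3} = {L0}; idom=L0
  L3: preds {L1,L2}: {L0,L1} ∩ {L0,L1,L2} = {L0,L1}; idom=L1
  L6: preds {L1,L5}: {L0,L1} ∩ {L0,L1,L2,L4,L5} = {L0,L1}; idom=L1
  L7: preds {L3,L5,L6}: {L0,L1,L3} ∩ {L0,L1,L2,L4,L5} ∩ {L0,L1,L6} = {L0,L1}; idom=L1

idom(L6) = L1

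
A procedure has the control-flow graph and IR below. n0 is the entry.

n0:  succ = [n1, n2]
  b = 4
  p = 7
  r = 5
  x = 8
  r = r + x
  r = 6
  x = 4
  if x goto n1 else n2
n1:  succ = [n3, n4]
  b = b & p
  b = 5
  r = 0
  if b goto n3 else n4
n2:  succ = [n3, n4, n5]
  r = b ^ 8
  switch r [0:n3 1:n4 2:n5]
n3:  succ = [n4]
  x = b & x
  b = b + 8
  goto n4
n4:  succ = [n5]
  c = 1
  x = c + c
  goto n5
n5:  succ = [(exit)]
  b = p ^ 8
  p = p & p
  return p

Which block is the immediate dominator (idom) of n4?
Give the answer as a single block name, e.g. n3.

Answer: n0

Working:
idom tree: n1←n0 n2←n0 n3←n0 n4←n0 n5←n0
Dom at joins:
  n3: preds {n1,n2}: {n0,n1} ∩ {n0,n2} = {n0}; idom=n0
  n4: preds {n1,n2,n3}: {n0,n1} ∩ {n0,n2} ∩ {n0,n3} = {n0}; idom=n0
  n5: preds {n2,n4}: {n0,n2} ∩ {n0,n4} = {n0}; idom=n0

idom(n4) = n0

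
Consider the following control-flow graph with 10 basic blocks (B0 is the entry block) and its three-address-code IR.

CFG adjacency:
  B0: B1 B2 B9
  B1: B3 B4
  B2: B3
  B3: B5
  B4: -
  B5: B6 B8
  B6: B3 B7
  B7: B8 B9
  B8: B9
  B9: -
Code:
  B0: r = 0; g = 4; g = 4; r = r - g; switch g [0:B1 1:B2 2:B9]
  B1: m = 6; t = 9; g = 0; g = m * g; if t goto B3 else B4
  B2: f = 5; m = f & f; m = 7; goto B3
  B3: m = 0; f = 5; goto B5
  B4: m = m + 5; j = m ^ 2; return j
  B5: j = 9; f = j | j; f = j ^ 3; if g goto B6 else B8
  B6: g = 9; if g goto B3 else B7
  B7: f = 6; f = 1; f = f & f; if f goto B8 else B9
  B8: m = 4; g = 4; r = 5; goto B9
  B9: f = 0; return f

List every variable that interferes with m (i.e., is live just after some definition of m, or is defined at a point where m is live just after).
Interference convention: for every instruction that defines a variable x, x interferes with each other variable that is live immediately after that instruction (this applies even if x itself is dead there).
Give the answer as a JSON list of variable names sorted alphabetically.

def/use:
  B0: {g,r} / ∅
  B1: {g,m,t} / ∅
  B2: {f,m} / ∅
  B3: {f,m} / ∅
  B4: {j,m} / {m}
  B5: {f,j} / {g}
  B6: {g} / ∅
  B7: {f} / ∅
  B8: {g,m,r} / ∅
  B9: {f} / ∅

Backward fixpoint:
  B0: in=∅ out={g}
  B1: in=∅ out={g,m}
  B2: in={g} out={g}
  B3: in={g} out={g}
  B4: in={m} out=∅
  B5: in={g} out=∅
  B6: in=∅ out={g}
  B7: in=∅ out=∅
  B8: in=∅ out=∅
  B9: in=∅ out=∅

Conflict graph:
  f — {g,j}
  g — {f,j,m,r,t}
  j — {f,g}
  m — {g,t}
  r — {g}
  t — {g,m}

N(m) = ["g", "t"]

Answer: ["g", "t"]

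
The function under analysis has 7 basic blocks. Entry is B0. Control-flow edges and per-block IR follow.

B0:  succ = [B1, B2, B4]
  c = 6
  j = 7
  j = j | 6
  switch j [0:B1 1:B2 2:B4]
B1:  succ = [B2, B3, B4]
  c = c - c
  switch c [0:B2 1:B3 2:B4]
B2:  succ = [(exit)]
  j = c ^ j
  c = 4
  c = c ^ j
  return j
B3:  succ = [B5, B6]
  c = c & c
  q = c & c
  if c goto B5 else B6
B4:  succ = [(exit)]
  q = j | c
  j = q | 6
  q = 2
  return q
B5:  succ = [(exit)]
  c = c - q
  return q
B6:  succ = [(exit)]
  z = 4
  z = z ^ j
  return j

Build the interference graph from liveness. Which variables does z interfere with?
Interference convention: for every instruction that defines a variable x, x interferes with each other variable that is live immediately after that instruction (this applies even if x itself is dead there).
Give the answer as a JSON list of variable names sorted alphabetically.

Block summaries:
  B0: {c,j} / ∅
  B1: {c} / {c}
  B2: {c,j} / {c,j}
  B3: {c,q} / {c}
  B4: {j,q} / {c,j}
  B5: {c} / {c,q}
  B6: {z} / {j}

Liveness:
  live B0: ∅→{c,j}
  live B1: {c,j}→{c,j}
  live B2: {c,j}→∅
  live B3: {c,j}→{c,j,q}
  live B4: {c,j}→∅
  live B5: {c,q}→∅
  live B6: {j}→∅

Interference:
  c — {j,q}
  j — {c,q,z}
  q — {c,j}
  z — {j}

N(z) = ["j"]

Answer: ["j"]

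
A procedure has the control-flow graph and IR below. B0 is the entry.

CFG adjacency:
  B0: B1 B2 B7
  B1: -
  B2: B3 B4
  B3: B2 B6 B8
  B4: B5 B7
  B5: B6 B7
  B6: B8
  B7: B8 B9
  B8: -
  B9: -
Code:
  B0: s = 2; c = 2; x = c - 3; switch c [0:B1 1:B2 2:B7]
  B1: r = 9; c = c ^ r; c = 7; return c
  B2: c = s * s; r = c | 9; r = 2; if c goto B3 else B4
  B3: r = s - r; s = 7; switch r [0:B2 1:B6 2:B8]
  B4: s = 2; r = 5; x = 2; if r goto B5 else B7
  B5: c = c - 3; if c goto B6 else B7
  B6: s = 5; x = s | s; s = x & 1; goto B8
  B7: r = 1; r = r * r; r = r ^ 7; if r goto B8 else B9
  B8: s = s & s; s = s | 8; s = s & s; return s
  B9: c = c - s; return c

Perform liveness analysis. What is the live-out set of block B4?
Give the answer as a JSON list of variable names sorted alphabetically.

Block summaries:
  B0 def {c,s,x} use ∅
  B1 def {c,r} use {c}
  B2 def {c,r} use {s}
  B3 def {r,s} use {r,s}
  B4 def {r,s,x} use ∅
  B5 def {c} use {c}
  B6 def {s,x} use ∅
  B7 def {r} use ∅
  B8 def {s} use {s}
  B9 def {c} use {c,s}

Backward fixpoint:
  live B0: ∅→{c,s}
  live B1: {c}→∅
  live B2: {s}→{c,r,s}
  live B3: {r,s}→{s}
  live B4: {c}→{c,s}
  live B5: {c,s}→{c,s}
  live B6: ∅→{s}
  live B7: {c,s}→{c,s}
  live B8: {s}→∅
  live B9: {c,s}→∅

live-out(B4) = ["c", "s"]

Answer: ["c", "s"]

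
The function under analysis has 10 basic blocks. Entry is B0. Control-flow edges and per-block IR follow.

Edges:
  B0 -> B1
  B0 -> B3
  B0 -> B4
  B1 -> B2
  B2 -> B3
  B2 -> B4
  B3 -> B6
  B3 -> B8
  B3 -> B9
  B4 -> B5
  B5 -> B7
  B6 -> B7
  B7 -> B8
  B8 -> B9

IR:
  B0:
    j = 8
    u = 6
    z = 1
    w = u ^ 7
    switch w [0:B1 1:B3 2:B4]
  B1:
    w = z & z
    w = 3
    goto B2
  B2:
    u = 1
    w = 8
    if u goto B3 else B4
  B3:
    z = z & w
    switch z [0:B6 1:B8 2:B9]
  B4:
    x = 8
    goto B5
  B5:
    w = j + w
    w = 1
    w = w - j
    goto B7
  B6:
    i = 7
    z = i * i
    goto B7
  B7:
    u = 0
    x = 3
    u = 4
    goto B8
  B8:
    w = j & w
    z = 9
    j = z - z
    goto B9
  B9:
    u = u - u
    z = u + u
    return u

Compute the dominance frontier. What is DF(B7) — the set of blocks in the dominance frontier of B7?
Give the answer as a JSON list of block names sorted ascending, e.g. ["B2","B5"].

Answer: ["B8"]

Working:
idom tree: B1←B0 B2←B1 B3←B0 B4←B0 B5←B4 B6←B3 B7←B0 B8←B0 B9←B0
Join-block Dom:
  B3: preds {B0,B2}: {B0} ∩ {B0,B1,B2} = {B0}; idom=B0
  B4: preds {B0,B2}: {B0} ∩ {B0,B1,B2} = {B0}; idom=B0
  B7: preds {B5,B6}: {B0,B4,B5} ∩ {B0,B3,B6} = {B0}; idom=B0
  B8: preds {B3,B7}: {B0,B3} ∩ {B0,B7} = {B0}; idom=B0
  B9: preds {B3,B8}: {B0,B3} ∩ {B0,B8} = {B0}; idom=B0

DF walk-up:
  join B3 pred B0: · stop@B0
  join B3 pred B2: B2→B1 stop@B0
  join B4 pred B0: · stop@B0
  join B4 pred B2: B2→B1 stop@B0
  join B7 pred B5: B5→B4 stop@B0
  join B7 pred B6: B6→B3 stop@B0
  join B8 pred B3: B3 stop@B0
  join B8 pred B7: B7 stop@B0
  join B9 pred B3: B3 stop@B0
  join B9 pred B8: B8 stop@B0
  B0 → ∅
  B1 → {B3,B4}
  B2 → {B3,B4}
  B3 → {B7,B8,B9}
  B4 → {B7}
  B5 → {B7}
  B6 → {B7}
  B7 → {B8}
  B8 → {B9}
  B9 → ∅

DF(B7) = ["B8"]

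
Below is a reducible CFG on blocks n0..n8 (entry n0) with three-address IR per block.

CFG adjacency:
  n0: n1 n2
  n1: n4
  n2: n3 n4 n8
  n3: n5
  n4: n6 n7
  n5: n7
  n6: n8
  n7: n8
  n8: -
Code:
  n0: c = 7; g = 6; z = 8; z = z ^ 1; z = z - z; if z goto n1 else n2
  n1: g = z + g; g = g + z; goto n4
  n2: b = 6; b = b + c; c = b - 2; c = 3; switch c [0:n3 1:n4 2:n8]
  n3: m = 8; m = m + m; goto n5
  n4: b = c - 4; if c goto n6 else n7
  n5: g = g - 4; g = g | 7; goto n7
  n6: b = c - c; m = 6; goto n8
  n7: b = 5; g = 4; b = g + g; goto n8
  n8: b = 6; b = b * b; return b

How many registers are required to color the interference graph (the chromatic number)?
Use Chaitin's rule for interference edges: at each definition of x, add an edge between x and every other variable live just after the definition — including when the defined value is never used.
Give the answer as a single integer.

Answer: 3

Analysis:
Block summaries:
  n0: def={c,g,z} ue=∅
  n1: def={g} ue={g,z}
  n2: def={b,c} ue={c}
  n3: def={m} ue=∅
  n4: def={b} ue={c}
  n5: def={g} ue={g}
  n6: def={b,m} ue={c}
  n7: def={b,g} ue=∅
  n8: def={b} ue=∅

Live sets:
  live n0: ∅→{c,g,z}
  live n1: {c,g,z}→{c}
  live n2: {c,g}→{c,g}
  live n3: {g}→{g}
  live n4: {c}→{c}
  live n5: {g}→∅
  live n6: {c}→∅
  live n7: ∅→∅
  live n8: ∅→∅

Interference:
  b↔{c,g}
  c↔{b,g,z}
  g↔{b,c,m,z}
  m↔{g}
  z↔{c,g}

Colouring:
  {b,c,g} pairwise interfere (3-clique) ⇒ χ ≥ 3
  assign b→c2 c→c1 g→c0 m→c1 z→c2 — no edge inside a register ⇒ χ ≤ 3
  χ = 3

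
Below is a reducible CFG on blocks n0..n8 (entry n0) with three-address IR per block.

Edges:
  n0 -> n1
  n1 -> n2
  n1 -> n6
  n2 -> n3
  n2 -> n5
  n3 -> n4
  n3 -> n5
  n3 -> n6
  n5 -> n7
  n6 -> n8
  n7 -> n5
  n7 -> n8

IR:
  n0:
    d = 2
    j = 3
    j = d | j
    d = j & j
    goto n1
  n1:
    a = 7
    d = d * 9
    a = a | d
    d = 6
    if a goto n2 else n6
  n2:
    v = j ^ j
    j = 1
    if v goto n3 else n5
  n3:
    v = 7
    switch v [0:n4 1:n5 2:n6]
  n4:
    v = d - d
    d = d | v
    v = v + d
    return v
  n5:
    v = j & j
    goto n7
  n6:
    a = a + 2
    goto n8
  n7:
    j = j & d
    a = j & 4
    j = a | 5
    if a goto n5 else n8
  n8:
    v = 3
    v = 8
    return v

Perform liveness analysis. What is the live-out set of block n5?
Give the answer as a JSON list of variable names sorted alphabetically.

Answer: ["d", "j"]

Derivation:
Block summaries:
  n0: {d,j} / ∅
  n1: {a,d} / {d}
  n2: {j,v} / {j}
  n3: {v} / ∅
  n4: {d,v} / {d}
  n5: {v} / {j}
  n6: {a} / {a}
  n7: {a,j} / {d,j}
  n8: {v} / ∅

Liveness:
  live n0: ∅→{d,j}
  live n1: {d,j}→{a,d,j}
  live n2: {a,d,j}→{a,d,j}
  live n3: {a,d,j}→{a,d,j}
  live n4: {d}→∅
  live n5: {d,j}→{d,j}
  live n6: {a}→∅
  live n7: {d,j}→{d,j}
  live n8: ∅→∅

live-out(n5) = ["d", "j"]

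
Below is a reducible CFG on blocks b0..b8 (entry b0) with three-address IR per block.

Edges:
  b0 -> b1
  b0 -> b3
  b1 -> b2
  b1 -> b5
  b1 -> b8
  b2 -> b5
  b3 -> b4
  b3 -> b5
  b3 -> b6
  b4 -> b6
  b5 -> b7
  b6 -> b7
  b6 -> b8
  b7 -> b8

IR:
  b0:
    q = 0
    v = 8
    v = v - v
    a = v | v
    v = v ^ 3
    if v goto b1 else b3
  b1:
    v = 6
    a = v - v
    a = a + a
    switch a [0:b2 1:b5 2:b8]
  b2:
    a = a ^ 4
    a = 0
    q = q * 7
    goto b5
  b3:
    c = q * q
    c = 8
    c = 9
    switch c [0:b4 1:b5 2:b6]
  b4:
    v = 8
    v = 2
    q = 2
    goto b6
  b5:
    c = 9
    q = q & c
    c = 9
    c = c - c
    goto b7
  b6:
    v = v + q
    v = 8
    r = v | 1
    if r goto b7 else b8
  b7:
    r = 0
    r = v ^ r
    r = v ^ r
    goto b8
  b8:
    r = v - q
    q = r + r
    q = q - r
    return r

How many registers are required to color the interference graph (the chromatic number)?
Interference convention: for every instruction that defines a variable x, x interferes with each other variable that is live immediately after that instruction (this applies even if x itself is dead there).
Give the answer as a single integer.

Block summaries:
  b0: def={a,q,v} ue=∅
  b1: def={a,v} ue=∅
  b2: def={a,q} ue={a,q}
  b3: def={c} ue={q}
  b4: def={q,v} ue=∅
  b5: def={c,q} ue={q}
  b6: def={r,v} ue={q,v}
  b7: def={r} ue={v}
  b8: def={q,r} ue={q,v}

Live sets:
  b0 li=∅ lo={q,v}
  b1 li={q} lo={a,q,v}
  b2 li={a,q,v} lo={q,v}
  b3 li={q,v} lo={q,v}
  b4 li=∅ lo={q,v}
  b5 li={q,v} lo={q,v}
  b6 li={q,v} lo={q,v}
  b7 li={q,v} lo={q,v}
  b8 li={q,v} lo=∅

Interference:
  a↔{q,v}
  c↔{q,v}
  q↔{a,c,r,v}
  r↔{q,v}
  v↔{a,c,q,r}

Registers:
  lower bound: {a,q,v} mutually conflict ⇒ χ ≥ 3
  3-colouring: c0={q}  c1={v}  c2={a,c,r}
  χ = 3

Answer: 3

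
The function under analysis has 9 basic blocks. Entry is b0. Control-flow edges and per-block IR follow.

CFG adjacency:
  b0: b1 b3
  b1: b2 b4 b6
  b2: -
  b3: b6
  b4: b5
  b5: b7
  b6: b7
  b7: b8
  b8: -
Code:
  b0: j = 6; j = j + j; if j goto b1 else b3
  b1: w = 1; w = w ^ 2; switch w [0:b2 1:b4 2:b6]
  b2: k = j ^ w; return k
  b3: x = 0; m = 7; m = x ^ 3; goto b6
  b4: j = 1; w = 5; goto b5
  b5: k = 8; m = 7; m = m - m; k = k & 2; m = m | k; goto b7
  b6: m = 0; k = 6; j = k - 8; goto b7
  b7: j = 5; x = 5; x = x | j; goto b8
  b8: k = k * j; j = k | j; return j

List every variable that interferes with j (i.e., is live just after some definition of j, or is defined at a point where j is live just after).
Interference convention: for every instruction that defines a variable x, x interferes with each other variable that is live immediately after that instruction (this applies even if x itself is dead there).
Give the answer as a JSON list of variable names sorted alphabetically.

def/use:
  b0 def {j} use ∅
  b1 def {w} use ∅
  b2 def {k} use {j,w}
  b3 def {m,x} use ∅
  b4 def {j,w} use ∅
  b5 def {k,m} use ∅
  b6 def {j,k,m} use ∅
  b7 def {j,x} use ∅
  b8 def {j,k} use {j,k}

Live sets:
  b0 li=∅ lo={j}
  b1 li={j} lo={j,w}
  b2 li={j,w} lo=∅
  b3 li=∅ lo=∅
  b4 li=∅ lo=∅
  b5 li=∅ lo={k}
  b6 li=∅ lo={k}
  b7 li={k} lo={j,k}
  b8 li={j,k} lo=∅

Interfere edges:
  j — {k,w,x}
  k — {j,m,x}
  m — {k,x}
  w — {j}
  x — {j,k,m}

N(j) = ["k", "w", "x"]

Answer: ["k", "w", "x"]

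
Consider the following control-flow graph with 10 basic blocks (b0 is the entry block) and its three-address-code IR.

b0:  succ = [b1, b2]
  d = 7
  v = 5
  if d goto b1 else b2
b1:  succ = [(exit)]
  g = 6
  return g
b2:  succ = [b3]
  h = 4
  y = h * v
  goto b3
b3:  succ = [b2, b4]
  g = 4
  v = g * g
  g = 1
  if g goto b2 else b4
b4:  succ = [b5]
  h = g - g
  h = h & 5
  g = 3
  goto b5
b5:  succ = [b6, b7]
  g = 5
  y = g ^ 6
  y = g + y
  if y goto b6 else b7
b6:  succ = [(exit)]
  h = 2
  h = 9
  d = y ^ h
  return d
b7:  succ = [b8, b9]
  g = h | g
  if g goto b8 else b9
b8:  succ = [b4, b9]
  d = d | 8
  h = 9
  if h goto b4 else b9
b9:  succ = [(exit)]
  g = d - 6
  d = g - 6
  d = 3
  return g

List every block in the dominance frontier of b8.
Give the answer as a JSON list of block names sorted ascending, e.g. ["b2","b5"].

idom tree: b1←b0 b2←b0 b3←b2 b4←b3 b5←b4 b6←b5 b7←b5 b8←b7 b9←b7
Join-block Dom:
  b2: preds {b0,b3}: {b0} ∩ {b0,b2,b3} = {b0}; idom=b0
  b4: preds {b3,b8}: {b0,b2,b3} ∩ {b0,b2,b3,b4,b5,b7,b8} = {b0,b2,b3}; idom=b3
  b9: preds {b7,b8}: {b0,b2,b3,b4,b5,b7} ∩ {b0,b2,b3,b4,b5,b7,b8} = {b0,b2,b3,b4,b5,b7}; idom=b7

DF derivation:
  join b2 pred b0: · stop@b0
  join b2 pred b3: b3→b2 stop@b0
  join b4 pred b3: · stop@b3
  join b4 pred b8: b8→b7→b5→b4 stop@b3
  join b9 pred b7: · stop@b7
  join b9 pred b8: b8 stop@b7
  DF(b0)=∅
  DF(b1)=∅
  DF(b2)={b2}
  DF(b3)={b2}
  DF(b4)={b4}
  DF(b5)={b4}
  DF(b6)=∅
  DF(b7)={b4}
  DF(b8)={b4,b9}
  DF(b9)=∅

DF(b8) = ["b4", "b9"]

Answer: ["b4", "b9"]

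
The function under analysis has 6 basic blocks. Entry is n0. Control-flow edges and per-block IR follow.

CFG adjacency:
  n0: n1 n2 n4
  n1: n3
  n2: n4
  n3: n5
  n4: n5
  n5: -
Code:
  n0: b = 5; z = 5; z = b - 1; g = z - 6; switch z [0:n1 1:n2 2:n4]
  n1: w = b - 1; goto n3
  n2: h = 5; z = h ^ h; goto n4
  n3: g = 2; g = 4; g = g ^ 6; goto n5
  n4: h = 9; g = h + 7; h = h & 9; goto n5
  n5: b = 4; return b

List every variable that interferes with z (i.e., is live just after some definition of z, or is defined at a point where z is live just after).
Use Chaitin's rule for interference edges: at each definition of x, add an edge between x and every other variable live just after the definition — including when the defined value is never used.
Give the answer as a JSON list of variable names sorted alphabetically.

Block summaries:
  n0 def {b,g,z} use ∅
  n1 def {w} use {b}
  n2 def {h,z} use ∅
  n3 def {g} use ∅
  n4 def {g,h} use ∅
  n5 def {b} use ∅

Live sets:
  live n0: ∅→{b}
  live n1: {b}→∅
  live n2: ∅→∅
  live n3: ∅→∅
  live n4: ∅→∅
  live n5: ∅→∅

Interference:
  b↔{g,z}
  g↔{b,h,z}
  h↔{g}
  w↔∅
  z↔{b,g}

N(z) = ["b", "g"]

Answer: ["b", "g"]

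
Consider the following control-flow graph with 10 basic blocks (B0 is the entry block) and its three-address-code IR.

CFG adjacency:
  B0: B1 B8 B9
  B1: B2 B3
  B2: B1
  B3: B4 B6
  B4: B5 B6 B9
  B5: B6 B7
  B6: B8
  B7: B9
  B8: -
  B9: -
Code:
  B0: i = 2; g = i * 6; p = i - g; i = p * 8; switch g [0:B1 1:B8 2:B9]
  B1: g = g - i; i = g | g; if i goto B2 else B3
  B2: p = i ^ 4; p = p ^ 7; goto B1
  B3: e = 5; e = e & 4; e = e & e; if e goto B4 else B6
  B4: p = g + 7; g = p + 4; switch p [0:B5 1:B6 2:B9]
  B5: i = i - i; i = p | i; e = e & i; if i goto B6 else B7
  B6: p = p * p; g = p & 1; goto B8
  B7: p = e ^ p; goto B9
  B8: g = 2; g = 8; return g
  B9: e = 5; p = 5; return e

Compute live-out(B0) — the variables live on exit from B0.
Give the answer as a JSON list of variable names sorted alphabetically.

Block summaries:
  B0: def={g,i,p} ue=∅
  B1: def={g,i} ue={g,i}
  B2: def={p} ue={i}
  B3: def={e} ue=∅
  B4: def={g,p} ue={g}
  B5: def={e,i} ue={e,i,p}
  B6: def={g,p} ue={p}
  B7: def={p} ue={e,p}
  B8: def={g} ue=∅
  B9: def={e,p} ue=∅

Live sets:
  B0 li=∅ lo={g,i,p}
  B1 li={g,i,p} lo={g,i,p}
  B2 li={g,i} lo={g,i,p}
  B3 li={g,i,p} lo={e,g,i,p}
  B4 li={e,g,i} lo={e,i,p}
  B5 li={e,i,p} lo={e,p}
  B6 li={p} lo=∅
  B7 li={e,p} lo=∅
  B8 li=∅ lo=∅
  B9 li=∅ lo=∅

live-out(B0) = ["g", "i", "p"]

Answer: ["g", "i", "p"]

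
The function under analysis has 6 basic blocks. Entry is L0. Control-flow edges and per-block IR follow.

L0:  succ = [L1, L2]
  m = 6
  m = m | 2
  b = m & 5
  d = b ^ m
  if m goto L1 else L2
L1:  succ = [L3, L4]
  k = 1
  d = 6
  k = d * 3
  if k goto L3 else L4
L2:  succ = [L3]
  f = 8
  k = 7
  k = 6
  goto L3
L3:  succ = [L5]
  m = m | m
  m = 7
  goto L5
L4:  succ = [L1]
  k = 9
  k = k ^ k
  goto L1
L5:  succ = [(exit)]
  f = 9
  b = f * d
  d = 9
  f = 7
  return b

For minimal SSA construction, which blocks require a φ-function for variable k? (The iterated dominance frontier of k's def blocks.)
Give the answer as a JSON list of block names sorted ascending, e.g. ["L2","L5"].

Answer: ["L1", "L3"]

Derivation:
idom tree: L1←L0 L2←L0 L3←L0 L4←L1 L5←L3
Dom at joins:
  L1: preds {L0,L4}: {L0} ∩ {L0,L1,L4} = {L0}; idom=L0
  L3: preds {L1,L2}: {L0,L1} ∩ {L0,L2} = {L0}; idom=L0

Frontier:
  join L1 pred L0: · stop@L0
  join L1 pred L4: L4→L1 stop@L0
  join L3 pred L1: L1 stop@L0
  join L3 pred L2: L2 stop@L0
  L0: DF=∅
  L1: DF={L1,L3}
  L2: DF={L3}
  L3: DF=∅
  L4: DF={L1}
  L5: DF=∅

φ for k: defs {L1,L2,L4}
  DF⁺ = {L1,L3}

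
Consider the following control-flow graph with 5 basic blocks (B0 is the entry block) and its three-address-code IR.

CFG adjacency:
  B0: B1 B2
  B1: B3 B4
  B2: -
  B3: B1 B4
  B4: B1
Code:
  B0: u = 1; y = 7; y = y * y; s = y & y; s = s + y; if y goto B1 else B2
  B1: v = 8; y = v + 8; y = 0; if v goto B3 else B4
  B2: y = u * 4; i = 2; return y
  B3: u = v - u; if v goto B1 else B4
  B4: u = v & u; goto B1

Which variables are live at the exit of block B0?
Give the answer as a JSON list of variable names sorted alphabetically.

Answer: ["u"]

Analysis:
Per-block:
  B0: def={s,u,y} ue=∅
  B1: def={v,y} ue=∅
  B2: def={i,y} ue={u}
  B3: def={u} ue={u,v}
  B4: def={u} ue={u,v}

Backward fixpoint:
  live B0: ∅→{u}
  live B1: {u}→{u,v}
  live B2: {u}→∅
  live B3: {u,v}→{u,v}
  live B4: {u,v}→{u}

live-out(B0) = ["u"]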